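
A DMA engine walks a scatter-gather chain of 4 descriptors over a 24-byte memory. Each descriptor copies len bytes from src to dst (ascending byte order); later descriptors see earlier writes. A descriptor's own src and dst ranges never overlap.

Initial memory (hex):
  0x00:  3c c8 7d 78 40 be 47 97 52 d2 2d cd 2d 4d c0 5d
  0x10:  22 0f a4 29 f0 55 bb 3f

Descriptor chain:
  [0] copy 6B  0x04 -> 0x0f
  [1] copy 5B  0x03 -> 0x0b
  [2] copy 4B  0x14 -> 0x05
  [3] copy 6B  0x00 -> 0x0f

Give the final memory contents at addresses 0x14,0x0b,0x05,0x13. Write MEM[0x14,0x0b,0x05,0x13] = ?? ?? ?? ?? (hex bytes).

MEM[0x14,0x0b,0x05,0x13] = d2 78 d2 40

  after D0: wrote 6B at 0x0f = 40be479752d2
  after D1: wrote 5B at 0x0b = 7840be4797
  after D2: wrote 4B at 0x05 = d255bb3f
  after D3: wrote 6B at 0x0f = 3cc87d7840d2
query mem[0x14]=0xd2, mem[0x0b]=0x78, mem[0x05]=0xd2, mem[0x13]=0x40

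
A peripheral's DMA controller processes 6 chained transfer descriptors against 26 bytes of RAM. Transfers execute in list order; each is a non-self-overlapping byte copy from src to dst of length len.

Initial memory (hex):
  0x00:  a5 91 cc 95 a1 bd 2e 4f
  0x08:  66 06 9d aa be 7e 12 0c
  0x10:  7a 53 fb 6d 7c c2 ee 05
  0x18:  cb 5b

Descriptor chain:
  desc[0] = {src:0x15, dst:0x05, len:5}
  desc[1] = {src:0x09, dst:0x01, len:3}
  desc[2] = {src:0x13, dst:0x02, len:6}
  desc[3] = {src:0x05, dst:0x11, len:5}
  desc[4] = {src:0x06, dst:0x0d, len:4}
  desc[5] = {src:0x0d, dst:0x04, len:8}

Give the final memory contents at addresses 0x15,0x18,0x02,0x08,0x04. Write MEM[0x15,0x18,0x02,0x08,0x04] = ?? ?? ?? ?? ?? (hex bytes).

  after D0: wrote 5B at 0x05 = c2ee05cb5b
  after D1: wrote 3B at 0x01 = 5b9daa
  after D2: wrote 6B at 0x02 = 6d7cc2ee05cb
  after D3: wrote 5B at 0x11 = ee05cbcb5b
  after D4: wrote 4B at 0x0d = 05cbcb5b
  after D5: wrote 8B at 0x04 = 05cbcb5bee05cbcb
query mem[0x15]=0x5b, mem[0x18]=0xcb, mem[0x02]=0x6d, mem[0x08]=0xee, mem[0x04]=0x05

MEM[0x15,0x18,0x02,0x08,0x04] = 5b cb 6d ee 05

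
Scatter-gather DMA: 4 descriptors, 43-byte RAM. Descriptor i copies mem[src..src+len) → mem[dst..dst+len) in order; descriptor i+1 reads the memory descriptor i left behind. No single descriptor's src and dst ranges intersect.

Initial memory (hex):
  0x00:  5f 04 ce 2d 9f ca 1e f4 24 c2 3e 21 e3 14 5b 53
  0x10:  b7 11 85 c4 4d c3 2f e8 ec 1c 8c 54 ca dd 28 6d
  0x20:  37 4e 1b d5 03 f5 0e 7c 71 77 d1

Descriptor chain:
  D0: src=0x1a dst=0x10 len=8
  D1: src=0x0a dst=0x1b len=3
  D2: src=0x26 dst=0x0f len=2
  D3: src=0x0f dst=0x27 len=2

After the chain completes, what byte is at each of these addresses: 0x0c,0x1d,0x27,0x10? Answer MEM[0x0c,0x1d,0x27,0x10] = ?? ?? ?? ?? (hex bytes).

MEM[0x0c,0x1d,0x27,0x10] = e3 e3 0e 7c

[0] 0x1a->0x10 len=8 : 8c 54 ca dd 28 6d 37 4e
[1] 0x0a->0x1b len=3 : 3e 21 e3
[2] 0x26->0x0f len=2 : 0e 7c
[3] 0x0f->0x27 len=2 : 0e 7c
query mem[0x0c]=0xe3, mem[0x1d]=0xe3, mem[0x27]=0x0e, mem[0x10]=0x7c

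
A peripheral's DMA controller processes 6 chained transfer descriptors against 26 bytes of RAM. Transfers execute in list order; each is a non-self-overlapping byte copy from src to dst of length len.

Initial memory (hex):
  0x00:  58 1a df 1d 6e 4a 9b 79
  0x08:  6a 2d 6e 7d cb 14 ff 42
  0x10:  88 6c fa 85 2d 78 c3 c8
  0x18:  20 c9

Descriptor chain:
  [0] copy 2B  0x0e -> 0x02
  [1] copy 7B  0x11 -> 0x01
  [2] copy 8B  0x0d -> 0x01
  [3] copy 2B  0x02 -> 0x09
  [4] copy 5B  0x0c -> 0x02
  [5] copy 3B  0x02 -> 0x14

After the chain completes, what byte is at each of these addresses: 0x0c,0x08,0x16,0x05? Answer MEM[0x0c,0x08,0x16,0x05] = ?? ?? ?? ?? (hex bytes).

  after D0: wrote 2B at 0x02 = ff42
  after D1: wrote 7B at 0x01 = 6cfa852d78c3c8
  after D2: wrote 8B at 0x01 = 14ff42886cfa852d
  after D3: wrote 2B at 0x09 = ff42
  after D4: wrote 5B at 0x02 = cb14ff4288
  after D5: wrote 3B at 0x14 = cb14ff
query mem[0x0c]=0xcb, mem[0x08]=0x2d, mem[0x16]=0xff, mem[0x05]=0x42

MEM[0x0c,0x08,0x16,0x05] = cb 2d ff 42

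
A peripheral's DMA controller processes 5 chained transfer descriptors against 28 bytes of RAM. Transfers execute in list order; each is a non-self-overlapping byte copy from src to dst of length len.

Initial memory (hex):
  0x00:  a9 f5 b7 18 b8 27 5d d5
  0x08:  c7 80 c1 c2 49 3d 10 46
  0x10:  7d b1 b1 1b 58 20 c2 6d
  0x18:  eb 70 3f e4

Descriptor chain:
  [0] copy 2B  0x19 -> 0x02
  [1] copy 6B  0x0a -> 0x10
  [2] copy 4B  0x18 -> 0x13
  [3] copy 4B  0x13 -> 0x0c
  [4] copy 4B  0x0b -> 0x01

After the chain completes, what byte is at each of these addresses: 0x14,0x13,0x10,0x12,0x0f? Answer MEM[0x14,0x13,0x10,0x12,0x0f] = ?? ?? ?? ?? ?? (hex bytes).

MEM[0x14,0x13,0x10,0x12,0x0f] = 70 eb c1 49 e4

D0: mem[0x02..0x03] <- [70 3f]
D1: mem[0x10..0x15] <- [c1 c2 49 3d 10 46]
D2: mem[0x13..0x16] <- [eb 70 3f e4]
D3: mem[0x0c..0x0f] <- [eb 70 3f e4]
D4: mem[0x01..0x04] <- [c2 eb 70 3f]
query mem[0x14]=0x70, mem[0x13]=0xeb, mem[0x10]=0xc1, mem[0x12]=0x49, mem[0x0f]=0xe4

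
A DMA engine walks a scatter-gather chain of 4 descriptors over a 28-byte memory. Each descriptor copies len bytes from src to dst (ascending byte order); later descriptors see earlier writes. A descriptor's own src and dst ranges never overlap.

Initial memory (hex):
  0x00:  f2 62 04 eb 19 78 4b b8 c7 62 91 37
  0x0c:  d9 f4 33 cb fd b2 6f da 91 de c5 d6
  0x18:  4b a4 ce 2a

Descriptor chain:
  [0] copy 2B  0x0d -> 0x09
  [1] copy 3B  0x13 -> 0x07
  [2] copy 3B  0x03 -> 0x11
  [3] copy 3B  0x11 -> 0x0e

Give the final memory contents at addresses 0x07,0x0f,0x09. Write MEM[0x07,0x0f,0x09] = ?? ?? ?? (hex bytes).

MEM[0x07,0x0f,0x09] = da 19 de

#0 dst[0x09+2] := {0xf4,0x33}
#1 dst[0x07+3] := {0xda,0x91,0xde}
#2 dst[0x11+3] := {0xeb,0x19,0x78}
#3 dst[0x0e+3] := {0xeb,0x19,0x78}
query mem[0x07]=0xda, mem[0x0f]=0x19, mem[0x09]=0xde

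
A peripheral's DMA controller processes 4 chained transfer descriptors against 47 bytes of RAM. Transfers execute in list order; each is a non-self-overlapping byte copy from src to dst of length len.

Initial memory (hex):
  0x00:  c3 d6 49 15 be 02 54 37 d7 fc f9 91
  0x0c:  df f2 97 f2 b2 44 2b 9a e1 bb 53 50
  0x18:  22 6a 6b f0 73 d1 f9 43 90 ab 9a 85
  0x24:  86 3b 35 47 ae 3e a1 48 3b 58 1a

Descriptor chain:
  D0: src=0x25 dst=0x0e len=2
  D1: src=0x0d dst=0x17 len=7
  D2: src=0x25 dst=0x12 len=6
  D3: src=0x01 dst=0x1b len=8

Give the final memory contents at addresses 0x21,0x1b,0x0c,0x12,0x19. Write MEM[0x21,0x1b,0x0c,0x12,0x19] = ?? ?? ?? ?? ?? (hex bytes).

MEM[0x21,0x1b,0x0c,0x12,0x19] = 37 d6 df 3b 35

  after D0: wrote 2B at 0x0e = 3b35
  after D1: wrote 7B at 0x17 = f23b35b2442b9a
  after D2: wrote 6B at 0x12 = 3b3547ae3ea1
  after D3: wrote 8B at 0x1b = d64915be025437d7
query mem[0x21]=0x37, mem[0x1b]=0xd6, mem[0x0c]=0xdf, mem[0x12]=0x3b, mem[0x19]=0x35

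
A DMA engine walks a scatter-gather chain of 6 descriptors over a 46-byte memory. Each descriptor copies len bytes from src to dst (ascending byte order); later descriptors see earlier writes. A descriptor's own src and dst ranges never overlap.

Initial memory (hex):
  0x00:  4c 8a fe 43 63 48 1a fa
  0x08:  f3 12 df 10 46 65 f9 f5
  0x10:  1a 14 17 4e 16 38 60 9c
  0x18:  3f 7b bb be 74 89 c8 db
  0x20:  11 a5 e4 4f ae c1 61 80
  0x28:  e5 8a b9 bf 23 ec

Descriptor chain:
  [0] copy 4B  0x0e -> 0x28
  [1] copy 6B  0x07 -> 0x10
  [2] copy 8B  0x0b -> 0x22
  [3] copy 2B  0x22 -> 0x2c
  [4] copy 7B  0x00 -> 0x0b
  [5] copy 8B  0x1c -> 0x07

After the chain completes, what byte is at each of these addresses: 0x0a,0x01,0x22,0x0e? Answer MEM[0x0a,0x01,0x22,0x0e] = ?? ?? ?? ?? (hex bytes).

[0] 0x0e->0x28 len=4 : f9 f5 1a 14
[1] 0x07->0x10 len=6 : fa f3 12 df 10 46
[2] 0x0b->0x22 len=8 : 10 46 65 f9 f5 fa f3 12
[3] 0x22->0x2c len=2 : 10 46
[4] 0x00->0x0b len=7 : 4c 8a fe 43 63 48 1a
[5] 0x1c->0x07 len=8 : 74 89 c8 db 11 a5 10 46
query mem[0x0a]=0xdb, mem[0x01]=0x8a, mem[0x22]=0x10, mem[0x0e]=0x46

MEM[0x0a,0x01,0x22,0x0e] = db 8a 10 46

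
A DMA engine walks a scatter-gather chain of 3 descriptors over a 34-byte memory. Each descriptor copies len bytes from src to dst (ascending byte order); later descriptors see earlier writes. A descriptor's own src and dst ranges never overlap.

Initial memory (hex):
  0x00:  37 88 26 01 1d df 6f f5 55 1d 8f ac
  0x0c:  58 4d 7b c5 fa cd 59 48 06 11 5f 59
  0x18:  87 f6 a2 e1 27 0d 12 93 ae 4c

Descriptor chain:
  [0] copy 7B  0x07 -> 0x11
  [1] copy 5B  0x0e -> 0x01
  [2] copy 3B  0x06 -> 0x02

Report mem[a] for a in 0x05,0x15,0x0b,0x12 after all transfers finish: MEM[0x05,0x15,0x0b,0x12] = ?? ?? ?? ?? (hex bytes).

D0: mem[0x11..0x17] <- [f5 55 1d 8f ac 58 4d]
D1: mem[0x01..0x05] <- [7b c5 fa f5 55]
D2: mem[0x02..0x04] <- [6f f5 55]
query mem[0x05]=0x55, mem[0x15]=0xac, mem[0x0b]=0xac, mem[0x12]=0x55

MEM[0x05,0x15,0x0b,0x12] = 55 ac ac 55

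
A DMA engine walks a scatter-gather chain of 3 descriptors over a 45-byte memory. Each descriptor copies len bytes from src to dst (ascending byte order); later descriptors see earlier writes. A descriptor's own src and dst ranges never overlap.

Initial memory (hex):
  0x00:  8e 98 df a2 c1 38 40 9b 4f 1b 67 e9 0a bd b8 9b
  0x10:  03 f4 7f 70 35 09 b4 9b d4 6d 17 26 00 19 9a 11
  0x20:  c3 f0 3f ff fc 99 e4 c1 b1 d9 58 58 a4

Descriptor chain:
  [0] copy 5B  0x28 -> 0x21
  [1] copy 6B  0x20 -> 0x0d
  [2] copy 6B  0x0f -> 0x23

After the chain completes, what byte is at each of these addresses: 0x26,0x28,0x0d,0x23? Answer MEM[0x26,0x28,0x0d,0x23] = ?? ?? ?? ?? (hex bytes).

MEM[0x26,0x28,0x0d,0x23] = a4 35 c3 d9

  after D0: wrote 5B at 0x21 = b1d95858a4
  after D1: wrote 6B at 0x0d = c3b1d95858a4
  after D2: wrote 6B at 0x23 = d95858a47035
query mem[0x26]=0xa4, mem[0x28]=0x35, mem[0x0d]=0xc3, mem[0x23]=0xd9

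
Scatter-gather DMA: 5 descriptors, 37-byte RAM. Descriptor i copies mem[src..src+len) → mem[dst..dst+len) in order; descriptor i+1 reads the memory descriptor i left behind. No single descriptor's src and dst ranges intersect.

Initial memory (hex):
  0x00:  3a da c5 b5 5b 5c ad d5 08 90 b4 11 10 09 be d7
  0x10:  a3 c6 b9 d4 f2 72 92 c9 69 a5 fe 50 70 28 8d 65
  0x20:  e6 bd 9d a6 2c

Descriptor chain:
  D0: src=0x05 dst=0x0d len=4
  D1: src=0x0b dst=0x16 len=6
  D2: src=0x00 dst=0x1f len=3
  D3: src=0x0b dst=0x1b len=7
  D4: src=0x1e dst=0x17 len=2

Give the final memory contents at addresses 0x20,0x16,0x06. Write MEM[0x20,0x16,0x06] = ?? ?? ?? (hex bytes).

  after D0: wrote 4B at 0x0d = 5cadd508
  after D1: wrote 6B at 0x16 = 11105cadd508
  after D2: wrote 3B at 0x1f = 3adac5
  after D3: wrote 7B at 0x1b = 11105cadd508c6
  after D4: wrote 2B at 0x17 = add5
query mem[0x20]=0x08, mem[0x16]=0x11, mem[0x06]=0xad

MEM[0x20,0x16,0x06] = 08 11 ad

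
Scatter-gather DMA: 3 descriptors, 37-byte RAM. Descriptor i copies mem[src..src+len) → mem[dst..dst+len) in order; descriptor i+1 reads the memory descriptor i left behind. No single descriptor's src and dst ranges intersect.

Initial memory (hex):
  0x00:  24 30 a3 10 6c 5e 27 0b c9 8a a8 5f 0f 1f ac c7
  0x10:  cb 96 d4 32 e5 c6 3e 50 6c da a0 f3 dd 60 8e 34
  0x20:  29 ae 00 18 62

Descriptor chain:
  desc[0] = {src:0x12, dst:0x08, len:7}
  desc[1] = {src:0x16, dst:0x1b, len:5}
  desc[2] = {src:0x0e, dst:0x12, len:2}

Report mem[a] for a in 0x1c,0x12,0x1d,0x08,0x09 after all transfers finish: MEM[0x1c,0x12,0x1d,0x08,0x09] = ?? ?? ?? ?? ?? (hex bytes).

MEM[0x1c,0x12,0x1d,0x08,0x09] = 50 6c 6c d4 32

#0 dst[0x08+7] := {0xd4,0x32,0xe5,0xc6,0x3e,0x50,0x6c}
#1 dst[0x1b+5] := {0x3e,0x50,0x6c,0xda,0xa0}
#2 dst[0x12+2] := {0x6c,0xc7}
query mem[0x1c]=0x50, mem[0x12]=0x6c, mem[0x1d]=0x6c, mem[0x08]=0xd4, mem[0x09]=0x32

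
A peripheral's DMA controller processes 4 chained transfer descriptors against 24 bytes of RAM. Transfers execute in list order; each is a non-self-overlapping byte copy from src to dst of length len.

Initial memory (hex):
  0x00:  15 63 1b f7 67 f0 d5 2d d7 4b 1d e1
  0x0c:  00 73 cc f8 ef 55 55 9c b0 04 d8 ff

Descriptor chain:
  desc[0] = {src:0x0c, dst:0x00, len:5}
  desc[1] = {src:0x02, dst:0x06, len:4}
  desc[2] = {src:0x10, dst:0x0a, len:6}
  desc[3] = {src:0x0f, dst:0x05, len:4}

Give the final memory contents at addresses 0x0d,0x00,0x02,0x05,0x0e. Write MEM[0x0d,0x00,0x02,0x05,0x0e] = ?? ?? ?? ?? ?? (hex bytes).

  after D0: wrote 5B at 0x00 = 0073ccf8ef
  after D1: wrote 4B at 0x06 = ccf8eff0
  after D2: wrote 6B at 0x0a = ef55559cb004
  after D3: wrote 4B at 0x05 = 04ef5555
query mem[0x0d]=0x9c, mem[0x00]=0x00, mem[0x02]=0xcc, mem[0x05]=0x04, mem[0x0e]=0xb0

MEM[0x0d,0x00,0x02,0x05,0x0e] = 9c 00 cc 04 b0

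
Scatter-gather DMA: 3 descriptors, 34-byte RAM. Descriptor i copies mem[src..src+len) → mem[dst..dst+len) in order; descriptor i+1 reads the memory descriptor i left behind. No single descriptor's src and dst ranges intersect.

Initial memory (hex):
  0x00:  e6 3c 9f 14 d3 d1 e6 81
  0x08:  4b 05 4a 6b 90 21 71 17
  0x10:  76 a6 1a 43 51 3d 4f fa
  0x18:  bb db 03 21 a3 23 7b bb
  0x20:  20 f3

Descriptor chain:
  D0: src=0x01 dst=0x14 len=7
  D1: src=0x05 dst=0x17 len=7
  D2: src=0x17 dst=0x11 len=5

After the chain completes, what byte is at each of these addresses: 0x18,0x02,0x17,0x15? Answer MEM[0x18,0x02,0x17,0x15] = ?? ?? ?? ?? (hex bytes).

MEM[0x18,0x02,0x17,0x15] = e6 9f d1 05

[0] 0x01->0x14 len=7 : 3c 9f 14 d3 d1 e6 81
[1] 0x05->0x17 len=7 : d1 e6 81 4b 05 4a 6b
[2] 0x17->0x11 len=5 : d1 e6 81 4b 05
query mem[0x18]=0xe6, mem[0x02]=0x9f, mem[0x17]=0xd1, mem[0x15]=0x05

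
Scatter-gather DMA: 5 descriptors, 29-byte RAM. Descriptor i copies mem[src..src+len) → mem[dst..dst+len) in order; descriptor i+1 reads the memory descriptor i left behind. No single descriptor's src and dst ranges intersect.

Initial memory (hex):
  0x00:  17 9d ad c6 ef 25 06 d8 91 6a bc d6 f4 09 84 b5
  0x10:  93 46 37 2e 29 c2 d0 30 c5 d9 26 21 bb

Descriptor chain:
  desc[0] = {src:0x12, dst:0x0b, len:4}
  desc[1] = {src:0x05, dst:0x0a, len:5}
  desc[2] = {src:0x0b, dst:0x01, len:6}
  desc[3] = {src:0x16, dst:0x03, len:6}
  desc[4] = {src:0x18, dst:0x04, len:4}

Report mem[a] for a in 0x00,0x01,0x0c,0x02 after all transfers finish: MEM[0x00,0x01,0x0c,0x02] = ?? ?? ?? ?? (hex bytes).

MEM[0x00,0x01,0x0c,0x02] = 17 06 d8 d8

[0] 0x12->0x0b len=4 : 37 2e 29 c2
[1] 0x05->0x0a len=5 : 25 06 d8 91 6a
[2] 0x0b->0x01 len=6 : 06 d8 91 6a b5 93
[3] 0x16->0x03 len=6 : d0 30 c5 d9 26 21
[4] 0x18->0x04 len=4 : c5 d9 26 21
query mem[0x00]=0x17, mem[0x01]=0x06, mem[0x0c]=0xd8, mem[0x02]=0xd8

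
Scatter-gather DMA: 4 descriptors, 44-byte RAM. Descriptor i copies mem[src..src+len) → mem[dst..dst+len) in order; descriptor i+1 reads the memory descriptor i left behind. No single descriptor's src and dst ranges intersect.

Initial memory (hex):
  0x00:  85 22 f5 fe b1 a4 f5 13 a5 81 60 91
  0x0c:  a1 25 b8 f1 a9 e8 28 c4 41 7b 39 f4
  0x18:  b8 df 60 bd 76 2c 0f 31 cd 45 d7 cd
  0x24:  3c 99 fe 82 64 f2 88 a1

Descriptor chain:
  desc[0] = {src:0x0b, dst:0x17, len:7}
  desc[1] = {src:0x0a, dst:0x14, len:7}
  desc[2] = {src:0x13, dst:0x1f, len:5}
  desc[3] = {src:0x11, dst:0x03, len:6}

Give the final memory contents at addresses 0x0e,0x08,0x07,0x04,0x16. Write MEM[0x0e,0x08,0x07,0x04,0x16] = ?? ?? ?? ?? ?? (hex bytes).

MEM[0x0e,0x08,0x07,0x04,0x16] = b8 a1 91 28 a1

  after D0: wrote 7B at 0x17 = 91a125b8f1a9e8
  after D1: wrote 7B at 0x14 = 6091a125b8f1a9
  after D2: wrote 5B at 0x1f = c46091a125
  after D3: wrote 6B at 0x03 = e828c46091a1
query mem[0x0e]=0xb8, mem[0x08]=0xa1, mem[0x07]=0x91, mem[0x04]=0x28, mem[0x16]=0xa1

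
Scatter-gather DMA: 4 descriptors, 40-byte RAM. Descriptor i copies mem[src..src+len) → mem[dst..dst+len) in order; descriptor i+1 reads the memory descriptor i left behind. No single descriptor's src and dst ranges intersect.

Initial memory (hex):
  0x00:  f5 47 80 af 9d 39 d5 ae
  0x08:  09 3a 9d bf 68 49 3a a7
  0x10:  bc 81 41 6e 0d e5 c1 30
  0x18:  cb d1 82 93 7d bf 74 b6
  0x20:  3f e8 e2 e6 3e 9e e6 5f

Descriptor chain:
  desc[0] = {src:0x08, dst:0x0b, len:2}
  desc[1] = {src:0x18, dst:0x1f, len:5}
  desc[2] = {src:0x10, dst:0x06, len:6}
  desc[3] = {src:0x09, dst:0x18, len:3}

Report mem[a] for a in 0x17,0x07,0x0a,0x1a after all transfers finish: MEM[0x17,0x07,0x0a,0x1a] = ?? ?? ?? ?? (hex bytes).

#0 dst[0x0b+2] := {0x09,0x3a}
#1 dst[0x1f+5] := {0xcb,0xd1,0x82,0x93,0x7d}
#2 dst[0x06+6] := {0xbc,0x81,0x41,0x6e,0x0d,0xe5}
#3 dst[0x18+3] := {0x6e,0x0d,0xe5}
query mem[0x17]=0x30, mem[0x07]=0x81, mem[0x0a]=0x0d, mem[0x1a]=0xe5

MEM[0x17,0x07,0x0a,0x1a] = 30 81 0d e5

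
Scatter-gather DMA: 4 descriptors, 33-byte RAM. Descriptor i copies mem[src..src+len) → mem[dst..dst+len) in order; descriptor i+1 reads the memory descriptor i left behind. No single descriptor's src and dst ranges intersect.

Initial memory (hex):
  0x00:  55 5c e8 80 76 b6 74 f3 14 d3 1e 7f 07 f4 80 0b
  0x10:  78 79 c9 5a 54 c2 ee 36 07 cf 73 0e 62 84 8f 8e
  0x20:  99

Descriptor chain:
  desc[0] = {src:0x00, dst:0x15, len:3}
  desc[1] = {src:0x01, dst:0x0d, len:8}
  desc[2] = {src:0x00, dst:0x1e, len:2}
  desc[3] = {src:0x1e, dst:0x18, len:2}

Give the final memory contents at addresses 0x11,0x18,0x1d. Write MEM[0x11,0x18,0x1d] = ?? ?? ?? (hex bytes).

D0: mem[0x15..0x17] <- [55 5c e8]
D1: mem[0x0d..0x14] <- [5c e8 80 76 b6 74 f3 14]
D2: mem[0x1e..0x1f] <- [55 5c]
D3: mem[0x18..0x19] <- [55 5c]
query mem[0x11]=0xb6, mem[0x18]=0x55, mem[0x1d]=0x84

MEM[0x11,0x18,0x1d] = b6 55 84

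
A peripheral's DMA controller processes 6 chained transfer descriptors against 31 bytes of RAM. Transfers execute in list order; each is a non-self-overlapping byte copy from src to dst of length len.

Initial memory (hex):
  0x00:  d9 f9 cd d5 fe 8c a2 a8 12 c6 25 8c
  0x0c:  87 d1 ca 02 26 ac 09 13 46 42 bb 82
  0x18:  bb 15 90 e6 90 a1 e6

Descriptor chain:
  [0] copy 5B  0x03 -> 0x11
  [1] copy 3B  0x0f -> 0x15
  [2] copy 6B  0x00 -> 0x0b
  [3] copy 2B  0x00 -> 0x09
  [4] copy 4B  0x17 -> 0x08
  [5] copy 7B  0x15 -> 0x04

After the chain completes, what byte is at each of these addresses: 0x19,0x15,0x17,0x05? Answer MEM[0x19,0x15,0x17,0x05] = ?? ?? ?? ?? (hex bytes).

  after D0: wrote 5B at 0x11 = d5fe8ca2a8
  after D1: wrote 3B at 0x15 = 0226d5
  after D2: wrote 6B at 0x0b = d9f9cdd5fe8c
  after D3: wrote 2B at 0x09 = d9f9
  after D4: wrote 4B at 0x08 = d5bb1590
  after D5: wrote 7B at 0x04 = 0226d5bb1590e6
query mem[0x19]=0x15, mem[0x15]=0x02, mem[0x17]=0xd5, mem[0x05]=0x26

MEM[0x19,0x15,0x17,0x05] = 15 02 d5 26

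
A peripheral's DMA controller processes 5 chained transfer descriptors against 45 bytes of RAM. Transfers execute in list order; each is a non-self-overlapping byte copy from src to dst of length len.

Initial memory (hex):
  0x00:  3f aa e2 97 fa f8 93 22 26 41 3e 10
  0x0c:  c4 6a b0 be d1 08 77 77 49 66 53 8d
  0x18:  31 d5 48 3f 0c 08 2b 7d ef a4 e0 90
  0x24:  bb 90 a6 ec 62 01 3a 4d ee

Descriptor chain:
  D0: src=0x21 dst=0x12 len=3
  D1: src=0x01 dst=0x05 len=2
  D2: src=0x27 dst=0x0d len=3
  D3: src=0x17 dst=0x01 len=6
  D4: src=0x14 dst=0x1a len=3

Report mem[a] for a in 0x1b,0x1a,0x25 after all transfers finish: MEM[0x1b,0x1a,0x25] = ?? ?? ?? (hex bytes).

#0 dst[0x12+3] := {0xa4,0xe0,0x90}
#1 dst[0x05+2] := {0xaa,0xe2}
#2 dst[0x0d+3] := {0xec,0x62,0x01}
#3 dst[0x01+6] := {0x8d,0x31,0xd5,0x48,0x3f,0x0c}
#4 dst[0x1a+3] := {0x90,0x66,0x53}
query mem[0x1b]=0x66, mem[0x1a]=0x90, mem[0x25]=0x90

MEM[0x1b,0x1a,0x25] = 66 90 90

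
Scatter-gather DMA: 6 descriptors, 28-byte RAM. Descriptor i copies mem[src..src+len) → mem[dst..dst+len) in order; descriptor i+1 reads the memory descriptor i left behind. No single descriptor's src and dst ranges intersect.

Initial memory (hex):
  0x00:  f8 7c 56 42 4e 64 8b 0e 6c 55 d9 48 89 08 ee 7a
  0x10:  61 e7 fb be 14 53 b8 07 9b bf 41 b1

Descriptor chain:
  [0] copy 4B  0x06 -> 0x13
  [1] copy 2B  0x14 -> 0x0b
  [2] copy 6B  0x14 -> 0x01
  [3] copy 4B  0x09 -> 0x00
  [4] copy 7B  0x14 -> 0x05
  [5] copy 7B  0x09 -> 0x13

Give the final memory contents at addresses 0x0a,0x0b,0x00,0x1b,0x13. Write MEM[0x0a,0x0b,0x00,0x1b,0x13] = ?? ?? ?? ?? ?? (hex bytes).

MEM[0x0a,0x0b,0x00,0x1b,0x13] = bf 41 55 b1 9b

D0: mem[0x13..0x16] <- [8b 0e 6c 55]
D1: mem[0x0b..0x0c] <- [0e 6c]
D2: mem[0x01..0x06] <- [0e 6c 55 07 9b bf]
D3: mem[0x00..0x03] <- [55 d9 0e 6c]
D4: mem[0x05..0x0b] <- [0e 6c 55 07 9b bf 41]
D5: mem[0x13..0x19] <- [9b bf 41 6c 08 ee 7a]
query mem[0x0a]=0xbf, mem[0x0b]=0x41, mem[0x00]=0x55, mem[0x1b]=0xb1, mem[0x13]=0x9b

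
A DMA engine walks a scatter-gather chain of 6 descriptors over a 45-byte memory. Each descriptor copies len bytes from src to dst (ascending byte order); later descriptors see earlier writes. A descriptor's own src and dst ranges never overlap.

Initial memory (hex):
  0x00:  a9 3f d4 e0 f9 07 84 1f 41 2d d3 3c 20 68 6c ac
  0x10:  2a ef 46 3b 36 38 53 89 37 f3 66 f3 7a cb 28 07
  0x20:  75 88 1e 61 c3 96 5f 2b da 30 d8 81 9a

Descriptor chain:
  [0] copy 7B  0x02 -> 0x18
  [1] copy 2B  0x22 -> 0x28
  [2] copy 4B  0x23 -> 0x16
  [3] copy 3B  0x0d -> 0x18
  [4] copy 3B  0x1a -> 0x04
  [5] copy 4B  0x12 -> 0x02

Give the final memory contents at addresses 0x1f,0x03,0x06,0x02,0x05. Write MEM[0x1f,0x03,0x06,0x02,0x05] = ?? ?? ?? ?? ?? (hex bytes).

  after D0: wrote 7B at 0x18 = d4e0f907841f41
  after D1: wrote 2B at 0x28 = 1e61
  after D2: wrote 4B at 0x16 = 61c3965f
  after D3: wrote 3B at 0x18 = 686cac
  after D4: wrote 3B at 0x04 = ac0784
  after D5: wrote 4B at 0x02 = 463b3638
query mem[0x1f]=0x07, mem[0x03]=0x3b, mem[0x06]=0x84, mem[0x02]=0x46, mem[0x05]=0x38

MEM[0x1f,0x03,0x06,0x02,0x05] = 07 3b 84 46 38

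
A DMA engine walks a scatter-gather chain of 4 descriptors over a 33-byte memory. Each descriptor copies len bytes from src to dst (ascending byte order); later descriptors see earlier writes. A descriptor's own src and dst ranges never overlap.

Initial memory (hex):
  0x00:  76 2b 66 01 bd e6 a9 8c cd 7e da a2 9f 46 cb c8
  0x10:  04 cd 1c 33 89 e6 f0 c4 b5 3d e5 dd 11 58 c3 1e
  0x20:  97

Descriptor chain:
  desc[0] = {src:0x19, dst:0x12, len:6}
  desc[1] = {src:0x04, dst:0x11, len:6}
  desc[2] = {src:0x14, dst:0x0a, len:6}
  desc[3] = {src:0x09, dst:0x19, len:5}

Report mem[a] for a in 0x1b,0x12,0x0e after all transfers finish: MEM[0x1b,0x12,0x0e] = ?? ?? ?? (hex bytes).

MEM[0x1b,0x12,0x0e] = cd e6 b5

D0: mem[0x12..0x17] <- [3d e5 dd 11 58 c3]
D1: mem[0x11..0x16] <- [bd e6 a9 8c cd 7e]
D2: mem[0x0a..0x0f] <- [8c cd 7e c3 b5 3d]
D3: mem[0x19..0x1d] <- [7e 8c cd 7e c3]
query mem[0x1b]=0xcd, mem[0x12]=0xe6, mem[0x0e]=0xb5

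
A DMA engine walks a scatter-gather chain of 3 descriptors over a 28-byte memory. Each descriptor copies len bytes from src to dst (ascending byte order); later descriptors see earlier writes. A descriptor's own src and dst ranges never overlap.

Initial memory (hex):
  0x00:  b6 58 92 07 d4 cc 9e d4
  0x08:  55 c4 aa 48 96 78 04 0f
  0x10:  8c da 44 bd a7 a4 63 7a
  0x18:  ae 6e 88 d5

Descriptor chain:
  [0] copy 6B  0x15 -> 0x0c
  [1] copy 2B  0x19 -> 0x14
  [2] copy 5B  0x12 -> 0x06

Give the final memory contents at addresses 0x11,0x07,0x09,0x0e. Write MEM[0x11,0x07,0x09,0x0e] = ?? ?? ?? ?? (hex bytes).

[0] 0x15->0x0c len=6 : a4 63 7a ae 6e 88
[1] 0x19->0x14 len=2 : 6e 88
[2] 0x12->0x06 len=5 : 44 bd 6e 88 63
query mem[0x11]=0x88, mem[0x07]=0xbd, mem[0x09]=0x88, mem[0x0e]=0x7a

MEM[0x11,0x07,0x09,0x0e] = 88 bd 88 7a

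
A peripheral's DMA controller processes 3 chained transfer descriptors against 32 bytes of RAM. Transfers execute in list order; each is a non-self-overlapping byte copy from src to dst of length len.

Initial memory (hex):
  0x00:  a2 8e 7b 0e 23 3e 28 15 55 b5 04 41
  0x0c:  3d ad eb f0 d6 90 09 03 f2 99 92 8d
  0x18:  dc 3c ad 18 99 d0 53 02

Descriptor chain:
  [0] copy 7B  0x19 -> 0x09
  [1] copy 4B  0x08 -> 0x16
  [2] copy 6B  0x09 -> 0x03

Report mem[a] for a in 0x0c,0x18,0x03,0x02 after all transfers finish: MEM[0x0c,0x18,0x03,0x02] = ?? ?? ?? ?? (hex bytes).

MEM[0x0c,0x18,0x03,0x02] = 99 ad 3c 7b

  after D0: wrote 7B at 0x09 = 3cad1899d05302
  after D1: wrote 4B at 0x16 = 553cad18
  after D2: wrote 6B at 0x03 = 3cad1899d053
query mem[0x0c]=0x99, mem[0x18]=0xad, mem[0x03]=0x3c, mem[0x02]=0x7b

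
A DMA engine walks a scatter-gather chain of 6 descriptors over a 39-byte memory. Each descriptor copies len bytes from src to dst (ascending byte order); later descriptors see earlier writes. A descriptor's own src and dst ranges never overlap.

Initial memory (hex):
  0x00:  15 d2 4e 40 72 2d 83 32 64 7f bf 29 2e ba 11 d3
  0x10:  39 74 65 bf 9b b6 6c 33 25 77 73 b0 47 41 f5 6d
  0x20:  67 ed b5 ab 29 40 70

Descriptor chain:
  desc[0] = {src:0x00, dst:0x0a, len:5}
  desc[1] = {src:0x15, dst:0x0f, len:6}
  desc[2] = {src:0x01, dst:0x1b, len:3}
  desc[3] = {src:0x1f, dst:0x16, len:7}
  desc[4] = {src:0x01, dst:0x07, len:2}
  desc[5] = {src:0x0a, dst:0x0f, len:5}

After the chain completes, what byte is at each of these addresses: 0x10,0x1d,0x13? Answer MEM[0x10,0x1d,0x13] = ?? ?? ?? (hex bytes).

MEM[0x10,0x1d,0x13] = d2 40 72

D0: mem[0x0a..0x0e] <- [15 d2 4e 40 72]
D1: mem[0x0f..0x14] <- [b6 6c 33 25 77 73]
D2: mem[0x1b..0x1d] <- [d2 4e 40]
D3: mem[0x16..0x1c] <- [6d 67 ed b5 ab 29 40]
D4: mem[0x07..0x08] <- [d2 4e]
D5: mem[0x0f..0x13] <- [15 d2 4e 40 72]
query mem[0x10]=0xd2, mem[0x1d]=0x40, mem[0x13]=0x72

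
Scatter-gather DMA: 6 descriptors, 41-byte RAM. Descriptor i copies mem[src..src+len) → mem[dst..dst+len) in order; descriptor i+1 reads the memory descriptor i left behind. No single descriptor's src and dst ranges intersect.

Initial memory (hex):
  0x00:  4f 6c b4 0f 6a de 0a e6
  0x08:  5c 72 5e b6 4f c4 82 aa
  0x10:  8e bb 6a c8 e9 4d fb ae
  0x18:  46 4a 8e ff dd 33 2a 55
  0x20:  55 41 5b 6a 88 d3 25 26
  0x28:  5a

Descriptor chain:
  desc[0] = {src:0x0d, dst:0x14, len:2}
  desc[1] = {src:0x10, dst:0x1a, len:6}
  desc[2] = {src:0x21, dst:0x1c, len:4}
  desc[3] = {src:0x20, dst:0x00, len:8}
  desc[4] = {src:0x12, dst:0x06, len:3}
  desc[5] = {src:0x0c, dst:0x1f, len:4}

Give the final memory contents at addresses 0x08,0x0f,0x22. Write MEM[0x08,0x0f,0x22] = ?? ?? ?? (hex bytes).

MEM[0x08,0x0f,0x22] = c4 aa aa

D0: mem[0x14..0x15] <- [c4 82]
D1: mem[0x1a..0x1f] <- [8e bb 6a c8 c4 82]
D2: mem[0x1c..0x1f] <- [41 5b 6a 88]
D3: mem[0x00..0x07] <- [55 41 5b 6a 88 d3 25 26]
D4: mem[0x06..0x08] <- [6a c8 c4]
D5: mem[0x1f..0x22] <- [4f c4 82 aa]
query mem[0x08]=0xc4, mem[0x0f]=0xaa, mem[0x22]=0xaa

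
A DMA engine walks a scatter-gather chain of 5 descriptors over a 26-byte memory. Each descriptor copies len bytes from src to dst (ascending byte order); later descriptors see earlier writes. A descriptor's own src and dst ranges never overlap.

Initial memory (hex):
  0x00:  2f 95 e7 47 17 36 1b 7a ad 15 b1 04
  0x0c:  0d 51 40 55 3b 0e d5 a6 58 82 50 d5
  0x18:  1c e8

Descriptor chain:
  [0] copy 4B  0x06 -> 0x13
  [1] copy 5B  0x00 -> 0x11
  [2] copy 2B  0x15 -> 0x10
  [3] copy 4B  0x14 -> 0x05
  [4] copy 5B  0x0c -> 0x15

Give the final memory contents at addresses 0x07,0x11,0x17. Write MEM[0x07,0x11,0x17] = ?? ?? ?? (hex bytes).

MEM[0x07,0x11,0x17] = 15 15 40

  after D0: wrote 4B at 0x13 = 1b7aad15
  after D1: wrote 5B at 0x11 = 2f95e74717
  after D2: wrote 2B at 0x10 = 1715
  after D3: wrote 4B at 0x05 = 471715d5
  after D4: wrote 5B at 0x15 = 0d51405517
query mem[0x07]=0x15, mem[0x11]=0x15, mem[0x17]=0x40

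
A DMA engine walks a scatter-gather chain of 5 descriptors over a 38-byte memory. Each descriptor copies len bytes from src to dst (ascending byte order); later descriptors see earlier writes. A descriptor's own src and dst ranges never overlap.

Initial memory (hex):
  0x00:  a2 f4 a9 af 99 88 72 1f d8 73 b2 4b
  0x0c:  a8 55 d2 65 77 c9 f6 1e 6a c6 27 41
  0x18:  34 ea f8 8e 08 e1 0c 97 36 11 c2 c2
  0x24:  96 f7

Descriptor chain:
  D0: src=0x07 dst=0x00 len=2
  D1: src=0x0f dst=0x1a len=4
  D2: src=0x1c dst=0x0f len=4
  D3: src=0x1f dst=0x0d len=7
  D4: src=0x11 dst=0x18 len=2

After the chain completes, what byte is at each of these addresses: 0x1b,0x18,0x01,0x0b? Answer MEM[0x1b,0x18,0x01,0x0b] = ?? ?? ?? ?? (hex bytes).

#0 dst[0x00+2] := {0x1f,0xd8}
#1 dst[0x1a+4] := {0x65,0x77,0xc9,0xf6}
#2 dst[0x0f+4] := {0xc9,0xf6,0x0c,0x97}
#3 dst[0x0d+7] := {0x97,0x36,0x11,0xc2,0xc2,0x96,0xf7}
#4 dst[0x18+2] := {0xc2,0x96}
query mem[0x1b]=0x77, mem[0x18]=0xc2, mem[0x01]=0xd8, mem[0x0b]=0x4b

MEM[0x1b,0x18,0x01,0x0b] = 77 c2 d8 4b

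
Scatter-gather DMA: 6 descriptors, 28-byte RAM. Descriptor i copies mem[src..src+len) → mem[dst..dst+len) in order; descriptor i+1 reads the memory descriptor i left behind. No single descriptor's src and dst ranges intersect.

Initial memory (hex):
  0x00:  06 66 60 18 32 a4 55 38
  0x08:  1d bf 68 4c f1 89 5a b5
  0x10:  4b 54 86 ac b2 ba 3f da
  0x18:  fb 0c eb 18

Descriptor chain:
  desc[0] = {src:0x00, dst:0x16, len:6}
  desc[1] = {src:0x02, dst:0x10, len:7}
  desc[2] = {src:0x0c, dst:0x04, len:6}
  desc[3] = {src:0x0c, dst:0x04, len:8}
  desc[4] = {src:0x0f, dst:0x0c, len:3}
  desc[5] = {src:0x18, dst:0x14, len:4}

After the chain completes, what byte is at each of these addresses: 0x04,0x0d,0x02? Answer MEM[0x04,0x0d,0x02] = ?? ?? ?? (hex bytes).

#0 dst[0x16+6] := {0x06,0x66,0x60,0x18,0x32,0xa4}
#1 dst[0x10+7] := {0x60,0x18,0x32,0xa4,0x55,0x38,0x1d}
#2 dst[0x04+6] := {0xf1,0x89,0x5a,0xb5,0x60,0x18}
#3 dst[0x04+8] := {0xf1,0x89,0x5a,0xb5,0x60,0x18,0x32,0xa4}
#4 dst[0x0c+3] := {0xb5,0x60,0x18}
#5 dst[0x14+4] := {0x60,0x18,0x32,0xa4}
query mem[0x04]=0xf1, mem[0x0d]=0x60, mem[0x02]=0x60

MEM[0x04,0x0d,0x02] = f1 60 60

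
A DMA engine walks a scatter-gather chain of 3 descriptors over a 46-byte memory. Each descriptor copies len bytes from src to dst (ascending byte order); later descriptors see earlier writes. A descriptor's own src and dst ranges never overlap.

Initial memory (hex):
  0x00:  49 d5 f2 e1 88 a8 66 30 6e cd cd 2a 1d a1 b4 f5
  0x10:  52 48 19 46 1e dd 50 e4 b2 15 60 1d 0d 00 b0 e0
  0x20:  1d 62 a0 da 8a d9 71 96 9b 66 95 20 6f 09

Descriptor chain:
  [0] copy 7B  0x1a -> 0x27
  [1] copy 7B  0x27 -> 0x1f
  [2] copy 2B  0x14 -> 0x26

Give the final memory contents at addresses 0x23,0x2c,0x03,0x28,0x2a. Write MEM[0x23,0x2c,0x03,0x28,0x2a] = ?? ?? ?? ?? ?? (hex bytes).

[0] 0x1a->0x27 len=7 : 60 1d 0d 00 b0 e0 1d
[1] 0x27->0x1f len=7 : 60 1d 0d 00 b0 e0 1d
[2] 0x14->0x26 len=2 : 1e dd
query mem[0x23]=0xb0, mem[0x2c]=0xe0, mem[0x03]=0xe1, mem[0x28]=0x1d, mem[0x2a]=0x00

MEM[0x23,0x2c,0x03,0x28,0x2a] = b0 e0 e1 1d 00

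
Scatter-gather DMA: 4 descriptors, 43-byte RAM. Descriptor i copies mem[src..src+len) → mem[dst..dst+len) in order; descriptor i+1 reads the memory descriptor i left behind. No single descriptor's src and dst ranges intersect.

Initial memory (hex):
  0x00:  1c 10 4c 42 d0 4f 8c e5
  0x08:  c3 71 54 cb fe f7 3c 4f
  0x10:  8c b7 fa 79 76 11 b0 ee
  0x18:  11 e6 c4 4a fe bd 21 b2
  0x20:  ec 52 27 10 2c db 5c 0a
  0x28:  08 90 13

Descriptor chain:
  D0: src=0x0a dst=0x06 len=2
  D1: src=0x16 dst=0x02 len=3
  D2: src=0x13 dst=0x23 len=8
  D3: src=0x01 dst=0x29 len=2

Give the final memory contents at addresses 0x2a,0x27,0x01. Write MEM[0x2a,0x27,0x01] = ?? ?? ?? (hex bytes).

D0: mem[0x06..0x07] <- [54 cb]
D1: mem[0x02..0x04] <- [b0 ee 11]
D2: mem[0x23..0x2a] <- [79 76 11 b0 ee 11 e6 c4]
D3: mem[0x29..0x2a] <- [10 b0]
query mem[0x2a]=0xb0, mem[0x27]=0xee, mem[0x01]=0x10

MEM[0x2a,0x27,0x01] = b0 ee 10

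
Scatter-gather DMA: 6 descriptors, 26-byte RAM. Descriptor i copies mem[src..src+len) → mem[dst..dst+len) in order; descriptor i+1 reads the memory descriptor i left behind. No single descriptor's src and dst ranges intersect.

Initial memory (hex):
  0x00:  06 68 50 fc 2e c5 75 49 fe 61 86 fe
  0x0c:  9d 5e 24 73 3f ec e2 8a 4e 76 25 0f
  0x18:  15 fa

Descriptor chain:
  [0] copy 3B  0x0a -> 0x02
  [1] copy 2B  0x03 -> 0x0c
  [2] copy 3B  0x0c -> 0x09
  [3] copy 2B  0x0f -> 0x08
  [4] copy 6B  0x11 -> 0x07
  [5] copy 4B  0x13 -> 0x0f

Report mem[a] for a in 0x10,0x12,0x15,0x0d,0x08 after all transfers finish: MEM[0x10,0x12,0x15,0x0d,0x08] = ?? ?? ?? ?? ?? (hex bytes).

MEM[0x10,0x12,0x15,0x0d,0x08] = 4e 25 76 9d e2

[0] 0x0a->0x02 len=3 : 86 fe 9d
[1] 0x03->0x0c len=2 : fe 9d
[2] 0x0c->0x09 len=3 : fe 9d 24
[3] 0x0f->0x08 len=2 : 73 3f
[4] 0x11->0x07 len=6 : ec e2 8a 4e 76 25
[5] 0x13->0x0f len=4 : 8a 4e 76 25
query mem[0x10]=0x4e, mem[0x12]=0x25, mem[0x15]=0x76, mem[0x0d]=0x9d, mem[0x08]=0xe2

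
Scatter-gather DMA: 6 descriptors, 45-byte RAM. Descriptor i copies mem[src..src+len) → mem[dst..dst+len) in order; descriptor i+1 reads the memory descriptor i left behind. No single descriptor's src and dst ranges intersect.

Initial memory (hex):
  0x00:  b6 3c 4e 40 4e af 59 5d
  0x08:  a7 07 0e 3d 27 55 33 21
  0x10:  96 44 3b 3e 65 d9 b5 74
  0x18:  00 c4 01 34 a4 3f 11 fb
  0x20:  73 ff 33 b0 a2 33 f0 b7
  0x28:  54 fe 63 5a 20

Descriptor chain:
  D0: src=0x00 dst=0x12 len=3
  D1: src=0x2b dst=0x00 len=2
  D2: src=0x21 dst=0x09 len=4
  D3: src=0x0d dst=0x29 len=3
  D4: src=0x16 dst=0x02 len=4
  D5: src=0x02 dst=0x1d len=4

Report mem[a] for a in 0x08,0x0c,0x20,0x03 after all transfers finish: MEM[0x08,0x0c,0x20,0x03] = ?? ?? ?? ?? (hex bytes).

D0: mem[0x12..0x14] <- [b6 3c 4e]
D1: mem[0x00..0x01] <- [5a 20]
D2: mem[0x09..0x0c] <- [ff 33 b0 a2]
D3: mem[0x29..0x2b] <- [55 33 21]
D4: mem[0x02..0x05] <- [b5 74 00 c4]
D5: mem[0x1d..0x20] <- [b5 74 00 c4]
query mem[0x08]=0xa7, mem[0x0c]=0xa2, mem[0x20]=0xc4, mem[0x03]=0x74

MEM[0x08,0x0c,0x20,0x03] = a7 a2 c4 74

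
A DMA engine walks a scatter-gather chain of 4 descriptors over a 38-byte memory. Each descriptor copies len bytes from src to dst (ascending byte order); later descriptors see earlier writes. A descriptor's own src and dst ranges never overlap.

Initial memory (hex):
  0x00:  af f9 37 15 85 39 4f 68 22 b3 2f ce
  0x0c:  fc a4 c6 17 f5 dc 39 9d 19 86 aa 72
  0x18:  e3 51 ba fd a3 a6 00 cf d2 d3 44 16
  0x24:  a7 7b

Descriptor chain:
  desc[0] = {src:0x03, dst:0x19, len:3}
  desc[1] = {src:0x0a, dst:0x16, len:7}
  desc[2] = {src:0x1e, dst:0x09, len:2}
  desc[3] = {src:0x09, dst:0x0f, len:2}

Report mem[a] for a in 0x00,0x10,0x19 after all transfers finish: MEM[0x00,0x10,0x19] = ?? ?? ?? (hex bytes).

MEM[0x00,0x10,0x19] = af cf a4

#0 dst[0x19+3] := {0x15,0x85,0x39}
#1 dst[0x16+7] := {0x2f,0xce,0xfc,0xa4,0xc6,0x17,0xf5}
#2 dst[0x09+2] := {0x00,0xcf}
#3 dst[0x0f+2] := {0x00,0xcf}
query mem[0x00]=0xaf, mem[0x10]=0xcf, mem[0x19]=0xa4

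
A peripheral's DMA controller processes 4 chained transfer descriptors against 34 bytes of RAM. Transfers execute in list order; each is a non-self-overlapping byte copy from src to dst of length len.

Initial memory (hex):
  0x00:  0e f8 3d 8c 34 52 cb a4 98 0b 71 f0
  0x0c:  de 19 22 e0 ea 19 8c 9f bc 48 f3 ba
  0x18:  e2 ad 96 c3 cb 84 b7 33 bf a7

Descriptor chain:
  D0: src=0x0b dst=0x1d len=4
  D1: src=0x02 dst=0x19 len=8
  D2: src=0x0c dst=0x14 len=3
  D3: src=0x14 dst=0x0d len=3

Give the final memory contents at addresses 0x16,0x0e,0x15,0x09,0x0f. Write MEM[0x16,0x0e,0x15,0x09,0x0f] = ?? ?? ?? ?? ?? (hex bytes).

MEM[0x16,0x0e,0x15,0x09,0x0f] = 22 19 19 0b 22

#0 dst[0x1d+4] := {0xf0,0xde,0x19,0x22}
#1 dst[0x19+8] := {0x3d,0x8c,0x34,0x52,0xcb,0xa4,0x98,0x0b}
#2 dst[0x14+3] := {0xde,0x19,0x22}
#3 dst[0x0d+3] := {0xde,0x19,0x22}
query mem[0x16]=0x22, mem[0x0e]=0x19, mem[0x15]=0x19, mem[0x09]=0x0b, mem[0x0f]=0x22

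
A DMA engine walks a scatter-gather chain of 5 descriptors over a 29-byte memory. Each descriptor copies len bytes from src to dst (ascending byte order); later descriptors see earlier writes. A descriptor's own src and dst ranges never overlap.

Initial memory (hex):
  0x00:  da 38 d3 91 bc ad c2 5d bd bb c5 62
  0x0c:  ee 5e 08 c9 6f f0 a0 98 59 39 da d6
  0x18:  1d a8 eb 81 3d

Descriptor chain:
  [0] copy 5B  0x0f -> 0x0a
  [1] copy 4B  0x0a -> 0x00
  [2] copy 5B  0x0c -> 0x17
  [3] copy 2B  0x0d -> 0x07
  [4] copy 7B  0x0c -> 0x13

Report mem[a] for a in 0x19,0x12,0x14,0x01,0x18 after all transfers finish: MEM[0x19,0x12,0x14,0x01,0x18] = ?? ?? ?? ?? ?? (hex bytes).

MEM[0x19,0x12,0x14,0x01,0x18] = a0 a0 a0 6f f0

[0] 0x0f->0x0a len=5 : c9 6f f0 a0 98
[1] 0x0a->0x00 len=4 : c9 6f f0 a0
[2] 0x0c->0x17 len=5 : f0 a0 98 c9 6f
[3] 0x0d->0x07 len=2 : a0 98
[4] 0x0c->0x13 len=7 : f0 a0 98 c9 6f f0 a0
query mem[0x19]=0xa0, mem[0x12]=0xa0, mem[0x14]=0xa0, mem[0x01]=0x6f, mem[0x18]=0xf0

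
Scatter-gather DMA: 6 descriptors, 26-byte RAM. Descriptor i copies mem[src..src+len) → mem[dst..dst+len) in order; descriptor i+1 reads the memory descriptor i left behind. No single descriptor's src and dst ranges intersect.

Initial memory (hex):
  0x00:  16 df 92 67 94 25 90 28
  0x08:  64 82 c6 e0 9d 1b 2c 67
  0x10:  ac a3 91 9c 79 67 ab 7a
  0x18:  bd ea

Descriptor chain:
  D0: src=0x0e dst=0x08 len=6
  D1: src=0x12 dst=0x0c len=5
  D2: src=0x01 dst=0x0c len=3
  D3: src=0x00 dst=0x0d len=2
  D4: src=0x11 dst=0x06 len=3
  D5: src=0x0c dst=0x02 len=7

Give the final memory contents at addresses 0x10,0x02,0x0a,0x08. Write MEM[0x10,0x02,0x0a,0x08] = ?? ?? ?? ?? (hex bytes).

  after D0: wrote 6B at 0x08 = 2c67aca3919c
  after D1: wrote 5B at 0x0c = 919c7967ab
  after D2: wrote 3B at 0x0c = df9267
  after D3: wrote 2B at 0x0d = 16df
  after D4: wrote 3B at 0x06 = a3919c
  after D5: wrote 7B at 0x02 = df16df67aba391
query mem[0x10]=0xab, mem[0x02]=0xdf, mem[0x0a]=0xac, mem[0x08]=0x91

MEM[0x10,0x02,0x0a,0x08] = ab df ac 91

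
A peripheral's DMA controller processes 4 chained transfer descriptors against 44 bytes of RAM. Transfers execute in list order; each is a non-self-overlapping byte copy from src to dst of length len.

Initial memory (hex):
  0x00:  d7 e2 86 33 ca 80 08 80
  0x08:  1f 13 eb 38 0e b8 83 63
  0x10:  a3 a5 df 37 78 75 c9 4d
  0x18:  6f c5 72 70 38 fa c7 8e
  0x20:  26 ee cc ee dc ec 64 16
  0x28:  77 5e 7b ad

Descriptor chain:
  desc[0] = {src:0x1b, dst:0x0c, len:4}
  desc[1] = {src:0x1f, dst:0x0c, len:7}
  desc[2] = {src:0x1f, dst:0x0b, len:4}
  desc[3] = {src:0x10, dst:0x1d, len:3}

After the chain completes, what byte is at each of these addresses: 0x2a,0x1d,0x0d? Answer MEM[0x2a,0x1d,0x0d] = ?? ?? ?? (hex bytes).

MEM[0x2a,0x1d,0x0d] = 7b ee ee

  after D0: wrote 4B at 0x0c = 7038fac7
  after D1: wrote 7B at 0x0c = 8e26eecceedcec
  after D2: wrote 4B at 0x0b = 8e26eecc
  after D3: wrote 3B at 0x1d = eedcec
query mem[0x2a]=0x7b, mem[0x1d]=0xee, mem[0x0d]=0xee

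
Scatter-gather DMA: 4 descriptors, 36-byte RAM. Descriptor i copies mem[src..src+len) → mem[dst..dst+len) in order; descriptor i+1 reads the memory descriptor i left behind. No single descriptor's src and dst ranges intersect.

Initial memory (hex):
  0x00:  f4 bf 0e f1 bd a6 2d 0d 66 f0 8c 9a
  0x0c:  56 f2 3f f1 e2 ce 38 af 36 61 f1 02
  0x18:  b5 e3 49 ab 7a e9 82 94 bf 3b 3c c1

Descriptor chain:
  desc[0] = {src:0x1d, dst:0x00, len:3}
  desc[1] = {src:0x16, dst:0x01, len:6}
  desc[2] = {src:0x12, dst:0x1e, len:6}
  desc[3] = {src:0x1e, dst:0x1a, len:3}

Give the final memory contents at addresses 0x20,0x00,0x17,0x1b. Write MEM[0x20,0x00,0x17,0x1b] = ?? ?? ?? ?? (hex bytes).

MEM[0x20,0x00,0x17,0x1b] = 36 e9 02 af

[0] 0x1d->0x00 len=3 : e9 82 94
[1] 0x16->0x01 len=6 : f1 02 b5 e3 49 ab
[2] 0x12->0x1e len=6 : 38 af 36 61 f1 02
[3] 0x1e->0x1a len=3 : 38 af 36
query mem[0x20]=0x36, mem[0x00]=0xe9, mem[0x17]=0x02, mem[0x1b]=0xaf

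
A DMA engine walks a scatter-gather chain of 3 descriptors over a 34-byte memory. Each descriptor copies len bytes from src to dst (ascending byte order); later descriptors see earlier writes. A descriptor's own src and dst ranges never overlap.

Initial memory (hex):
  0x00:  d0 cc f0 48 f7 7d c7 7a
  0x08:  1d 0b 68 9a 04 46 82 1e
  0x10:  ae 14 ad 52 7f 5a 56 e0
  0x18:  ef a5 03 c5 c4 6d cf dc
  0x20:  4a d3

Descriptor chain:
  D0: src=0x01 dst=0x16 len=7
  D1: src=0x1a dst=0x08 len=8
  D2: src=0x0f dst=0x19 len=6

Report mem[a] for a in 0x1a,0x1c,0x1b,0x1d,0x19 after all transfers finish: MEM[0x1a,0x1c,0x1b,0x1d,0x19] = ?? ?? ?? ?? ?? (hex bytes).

  after D0: wrote 7B at 0x16 = ccf048f77dc77a
  after D1: wrote 8B at 0x08 = 7dc77a6dcfdc4ad3
  after D2: wrote 6B at 0x19 = d3ae14ad527f
query mem[0x1a]=0xae, mem[0x1c]=0xad, mem[0x1b]=0x14, mem[0x1d]=0x52, mem[0x19]=0xd3

MEM[0x1a,0x1c,0x1b,0x1d,0x19] = ae ad 14 52 d3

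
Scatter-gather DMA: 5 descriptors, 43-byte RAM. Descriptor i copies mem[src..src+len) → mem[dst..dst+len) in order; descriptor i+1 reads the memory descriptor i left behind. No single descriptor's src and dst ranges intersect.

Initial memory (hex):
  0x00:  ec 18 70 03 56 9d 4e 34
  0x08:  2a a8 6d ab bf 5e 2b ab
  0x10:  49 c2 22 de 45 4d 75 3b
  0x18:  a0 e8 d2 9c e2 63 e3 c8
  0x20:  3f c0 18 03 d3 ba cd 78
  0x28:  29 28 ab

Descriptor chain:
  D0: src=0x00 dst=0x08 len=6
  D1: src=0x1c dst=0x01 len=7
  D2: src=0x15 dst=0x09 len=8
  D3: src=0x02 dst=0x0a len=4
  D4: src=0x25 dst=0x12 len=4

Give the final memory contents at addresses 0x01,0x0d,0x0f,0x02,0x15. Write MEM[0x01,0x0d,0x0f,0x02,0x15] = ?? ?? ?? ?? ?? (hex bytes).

MEM[0x01,0x0d,0x0f,0x02,0x15] = e2 3f 9c 63 29

[0] 0x00->0x08 len=6 : ec 18 70 03 56 9d
[1] 0x1c->0x01 len=7 : e2 63 e3 c8 3f c0 18
[2] 0x15->0x09 len=8 : 4d 75 3b a0 e8 d2 9c e2
[3] 0x02->0x0a len=4 : 63 e3 c8 3f
[4] 0x25->0x12 len=4 : ba cd 78 29
query mem[0x01]=0xe2, mem[0x0d]=0x3f, mem[0x0f]=0x9c, mem[0x02]=0x63, mem[0x15]=0x29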